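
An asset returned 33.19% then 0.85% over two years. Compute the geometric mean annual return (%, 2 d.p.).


Formula: Geometric mean = ((1+r1)*(1+r2))^(1/2) - 1
Product: (1 + 0.3319) * (1 + 0.0085) = 1.3319 * 1.0085 = 1.343221
Square root: 1.343221^0.5 = 1.158974
Geometric mean = 1.158974 - 1 = 0.158974
As percentage: 15.90%

15.90%


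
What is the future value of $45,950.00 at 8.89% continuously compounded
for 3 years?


Formula: FV = P * e^(r*t)
Exponent: r*t = 0.0889 * 3 = 0.2667
e^(0.2667) = 1.305649
FV = $45,950.00 * 1.305649 = $59,994.56

$59,994.56


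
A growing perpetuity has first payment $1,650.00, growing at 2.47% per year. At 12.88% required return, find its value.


Formula: PV = C / (r - g)
Spread: r - g = 0.1288 - 0.0247 = 0.1041
Substituting: PV = $1,650.00 / 0.1041
PV = $15,850.14

$15,850.14


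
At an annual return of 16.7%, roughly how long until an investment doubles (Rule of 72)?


Formula: Years ≈ 72 / r
Substituting: Years ≈ 72 / 16.7
Years ≈ 4.3

4.3 years


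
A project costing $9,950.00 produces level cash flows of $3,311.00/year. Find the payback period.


Formula: Payback = investment / annual cash flow
Substituting: Payback = $9,950.00 / $3,311.00
Payback = 3.0051 years

3.0051 years


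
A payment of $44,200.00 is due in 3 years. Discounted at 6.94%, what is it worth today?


Formula: PV = FV / (1 + r)^n
Substituting: PV = $44,200.00 / (1 + 0.0694)^3
Discount factor: (1.0694)^3 = 1.222983
PV = $44,200.00 / 1.222983 = $36,141.13

$36,141.13


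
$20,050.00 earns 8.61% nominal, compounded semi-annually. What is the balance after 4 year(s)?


Formula: FV = P * (1 + r/m)^(m*t)
Period rate: r/m = 0.0861 / 2 = 0.04305
Total periods: m*t = 2 * 4 = 8
Growth factor: (1 + 0.04305)^8 = 1.401009
FV = $20,050.00 * 1.401009 = $28,090.24

$28,090.24


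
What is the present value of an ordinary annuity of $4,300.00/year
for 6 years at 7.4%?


Formula: PV = PMT * (1 - (1+r)^(-n)) / r
Discount factor: (1 + 0.074)^(-6) = 0.65159
Bracket: 1 - 0.65159 = 0.34841
PV = $4,300.00 * 0.34841 / 0.074 = $20,245.45

$20,245.45


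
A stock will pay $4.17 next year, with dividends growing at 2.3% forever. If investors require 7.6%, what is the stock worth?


Formula: P = D1 / (r - g)
Spread: r - g = 0.076 - 0.023 = 0.053
Substituting: P = $4.17 / 0.053
P = $78.68

$78.68


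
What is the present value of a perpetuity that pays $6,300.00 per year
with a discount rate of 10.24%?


Formula: PV = C / r
Substituting: PV = $6,300.00 / 0.1024
PV = $61,523.44

$61,523.44


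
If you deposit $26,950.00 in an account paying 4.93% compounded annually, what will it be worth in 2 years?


Formula: FV = P * (1 + r)^n
Substituting: FV = $26,950.00 * (1 + 0.0493)^2
Growth factor: (1.0493)^2 = 1.10103
FV = $26,950.00 * 1.10103 = $29,672.77

$29,672.77


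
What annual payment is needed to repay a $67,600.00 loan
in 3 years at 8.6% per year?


Formula: PMT = PV * r / (1 - (1+r)^(-n))
Denominator: 1 - (1 + 0.086)^(-3) = 0.219253
Numerator: $67,600.00 * 0.086 = 5813.6
PMT = 5813.6 / 0.219253 = $26,515.53

$26,515.53


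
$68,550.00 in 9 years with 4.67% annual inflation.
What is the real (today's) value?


Formula: Real value = nominal / (1 + inflation)^years
Price level: (1 + 0.0467)^9 = 1.507995
Real value = $68,550.00 / 1.507995 = $45,457.70

$45,457.70


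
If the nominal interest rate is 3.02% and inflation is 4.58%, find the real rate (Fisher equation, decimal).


Formula: (1 + r_real) = (1 + r_nom) / (1 + inflation)
Substituting: (1 + r_real) = 1.0302 / 1.0458
(1 + r_real) = 0.985083
r_real = 0.985083 - 1 = -0.014917

-0.014917


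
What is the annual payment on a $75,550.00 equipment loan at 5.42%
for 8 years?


Formula: PMT = PV * r / (1 - (1+r)^(-n))
Denominator: 1 - (1 + 0.0542)^(-8) = 0.344435
Numerator: $75,550.00 * 0.0542 = 4094.81
PMT = 4094.81 / 0.344435 = $11,888.49

$11,888.49


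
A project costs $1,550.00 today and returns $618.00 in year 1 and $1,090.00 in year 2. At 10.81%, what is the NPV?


Formula: NPV = C0 + C1/(1+r) + C2/(1+r)^2
Discount C1: $618.00 / (1 + 0.1081) = $557.71
Discount C2: $1,090.00 / (1 + 0.1081)^2 = $887.70
NPV = -$1,550.00 + $557.71 + $887.70 = -$104.58

-$104.58


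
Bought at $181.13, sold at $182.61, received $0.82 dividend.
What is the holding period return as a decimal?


Formula: HPR = (P1 - P0 + D) / P0
Gain: $182.61 - $181.13 + $0.82 = $2.30
HPR = $2.30 / $181.13 = 0.0127

0.0127


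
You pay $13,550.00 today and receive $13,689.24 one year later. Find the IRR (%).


Formula: IRR = C1/C0 - 1
Substituting: IRR = $13,689.24 / $13,550.00 - 1
Ratio: 1.010276 - 1 = 0.010276
IRR = 1.0276%

1.0276%


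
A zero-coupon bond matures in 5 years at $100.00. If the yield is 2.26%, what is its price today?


Formula: Price = FV / (1 + r)^n
Substituting: Price = $100.00 / (1 + 0.0226)^5
Discount factor: (1.0226)^5 = 1.118224
Price = $100.00 / 1.118224 = $89.43

$89.43


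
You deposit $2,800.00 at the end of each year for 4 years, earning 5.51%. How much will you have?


Formula: FV = PMT * ((1+r)^n - 1) / r
Growth factor: (1 + 0.0551)^4 = 1.239294
Numerator: 1.239294 - 1 = 0.239294
FV = $2,800.00 * 0.239294 / 0.0551 = $12,160.15

$12,160.15


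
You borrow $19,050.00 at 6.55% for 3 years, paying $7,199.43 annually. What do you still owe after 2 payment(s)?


Formula: Balance = PV*(1+r)^k - PMT*((1+r)^k - 1)/r
Growth: (1 + 0.0655)^2 = 1.13529
Accumulated factor: ((1+r)^k - 1)/r = 2.0655
Balance = $19,050.00 * 1.13529 - $7,199.43 * 2.0655
Balance = $6,756.86

$6,756.86


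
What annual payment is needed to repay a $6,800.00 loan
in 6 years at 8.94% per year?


Formula: PMT = PV * r / (1 - (1+r)^(-n))
Denominator: 1 - (1 + 0.0894)^(-6) = 0.40176
Numerator: $6,800.00 * 0.0894 = 607.92
PMT = 607.92 / 0.40176 = $1,513.14

$1,513.14


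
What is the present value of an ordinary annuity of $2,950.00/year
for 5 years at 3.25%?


Formula: PV = PMT * (1 - (1+r)^(-n)) / r
Discount factor: (1 + 0.0325)^(-5) = 0.852216
Bracket: 1 - 0.852216 = 0.147784
PV = $2,950.00 * 0.147784 / 0.0325 = $13,414.24

$13,414.24


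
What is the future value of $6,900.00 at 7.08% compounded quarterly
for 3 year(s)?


Formula: FV = P * (1 + r/m)^(m*t)
Period rate: r/m = 0.0708 / 4 = 0.0177
Total periods: m*t = 4 * 3 = 12
Growth factor: (1 + 0.0177)^12 = 1.234347
FV = $6,900.00 * 1.234347 = $8,516.99

$8,516.99


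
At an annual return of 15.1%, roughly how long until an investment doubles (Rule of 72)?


Formula: Years ≈ 72 / r
Substituting: Years ≈ 72 / 15.1
Years ≈ 4.8

4.8 years


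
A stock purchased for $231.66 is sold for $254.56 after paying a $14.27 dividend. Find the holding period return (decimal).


Formula: HPR = (P1 - P0 + D) / P0
Gain: $254.56 - $231.66 + $14.27 = $37.17
HPR = $37.17 / $231.66 = 0.1605

0.1605


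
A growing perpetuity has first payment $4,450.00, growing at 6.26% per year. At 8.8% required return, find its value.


Formula: PV = C / (r - g)
Spread: r - g = 0.088 - 0.0626 = 0.0254
Substituting: PV = $4,450.00 / 0.0254
PV = $175,196.85

$175,196.85


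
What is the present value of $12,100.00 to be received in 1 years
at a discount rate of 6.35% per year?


Formula: PV = FV / (1 + r)^n
Substituting: PV = $12,100.00 / (1 + 0.0635)^1
Discount factor: (1.0635)^1 = 1.0635
PV = $12,100.00 / 1.0635 = $11,377.53

$11,377.53


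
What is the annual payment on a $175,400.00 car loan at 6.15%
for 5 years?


Formula: PMT = PV * r / (1 - (1+r)^(-n))
Denominator: 1 - (1 + 0.0615)^(-5) = 0.258007
Numerator: $175,400.00 * 0.0615 = 10787.1
PMT = 10787.1 / 0.258007 = $41,809.39

$41,809.39


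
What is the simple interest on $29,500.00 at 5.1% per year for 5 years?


Formula: I = P * r * t
Substituting: I = $29,500.00 * 0.051 * 5
Step: I = $29,500.00 * 0.255
I = $7,522.50

$7,522.50


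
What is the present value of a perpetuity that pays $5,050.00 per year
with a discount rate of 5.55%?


Formula: PV = C / r
Substituting: PV = $5,050.00 / 0.0555
PV = $90,990.99

$90,990.99


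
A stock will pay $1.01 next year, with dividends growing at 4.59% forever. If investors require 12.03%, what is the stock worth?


Formula: P = D1 / (r - g)
Spread: r - g = 0.1203 - 0.0459 = 0.0744
Substituting: P = $1.01 / 0.0744
P = $13.58

$13.58


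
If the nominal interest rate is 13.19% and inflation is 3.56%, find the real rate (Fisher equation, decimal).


Formula: (1 + r_real) = (1 + r_nom) / (1 + inflation)
Substituting: (1 + r_real) = 1.1319 / 1.0356
(1 + r_real) = 1.09299
r_real = 1.09299 - 1 = 0.09299

0.09299


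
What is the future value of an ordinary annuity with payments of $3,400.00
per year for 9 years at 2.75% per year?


Formula: FV = PMT * ((1+r)^n - 1) / r
Growth factor: (1 + 0.0275)^9 = 1.276546
Numerator: 1.276546 - 1 = 0.276546
FV = $3,400.00 * 0.276546 / 0.0275 = $34,191.14

$34,191.14


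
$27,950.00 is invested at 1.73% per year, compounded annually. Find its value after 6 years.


Formula: FV = P * (1 + r)^n
Substituting: FV = $27,950.00 * (1 + 0.0173)^6
Growth factor: (1.0173)^6 = 1.108394
FV = $27,950.00 * 1.108394 = $30,979.62

$30,979.62


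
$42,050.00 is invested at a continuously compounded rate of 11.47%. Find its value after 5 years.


Formula: FV = P * e^(r*t)
Exponent: r*t = 0.1147 * 5 = 0.5735
e^(0.5735) = 1.774467
FV = $42,050.00 * 1.774467 = $74,616.33

$74,616.33


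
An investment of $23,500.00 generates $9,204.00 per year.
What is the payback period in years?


Formula: Payback = investment / annual cash flow
Substituting: Payback = $23,500.00 / $9,204.00
Payback = 2.5532 years

2.5532 years


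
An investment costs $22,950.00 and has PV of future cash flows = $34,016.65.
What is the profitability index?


Formula: PI = PV(cash flows) / initial investment
Substituting: PI = $34,016.65 / $22,950.00
PI = 1.4822

1.4822


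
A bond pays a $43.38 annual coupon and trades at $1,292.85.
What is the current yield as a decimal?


Formula: Current yield = annual coupon / price
Substituting: CY = $43.38 / $1,292.85
CY = 0.033554

0.033554


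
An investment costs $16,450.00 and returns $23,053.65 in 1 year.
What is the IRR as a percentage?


Formula: IRR = C1/C0 - 1
Substituting: IRR = $23,053.65 / $16,450.00 - 1
Ratio: 1.401438 - 1 = 0.401438
IRR = 40.1438%

40.1438%


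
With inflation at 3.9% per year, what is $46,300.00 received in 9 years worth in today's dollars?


Formula: Real value = nominal / (1 + inflation)^years
Price level: (1 + 0.039)^9 = 1.411042
Real value = $46,300.00 / 1.411042 = $32,812.63

$32,812.63


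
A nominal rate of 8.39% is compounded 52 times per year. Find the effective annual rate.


Formula: EAR = (1 + r/m)^m - 1
Period rate: r/m = 0.0839 / 52 = 0.001613
Compounding: (1 + 0.001613)^52 = 1.087447
EAR = 1.087447 - 1 = 0.087447

0.087447


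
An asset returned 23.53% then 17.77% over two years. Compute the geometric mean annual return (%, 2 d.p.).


Formula: Geometric mean = ((1+r1)*(1+r2))^(1/2) - 1
Product: (1 + 0.2353) * (1 + 0.1777) = 1.2353 * 1.1777 = 1.454813
Square root: 1.454813^0.5 = 1.206156
Geometric mean = 1.206156 - 1 = 0.206156
As percentage: 20.62%

20.62%


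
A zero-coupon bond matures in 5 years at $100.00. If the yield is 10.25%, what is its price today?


Formula: Price = FV / (1 + r)^n
Substituting: Price = $100.00 / (1 + 0.1025)^5
Discount factor: (1.1025)^5 = 1.628895
Price = $100.00 / 1.628895 = $61.39

$61.39


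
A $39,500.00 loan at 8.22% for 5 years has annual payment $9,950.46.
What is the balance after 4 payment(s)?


Formula: Balance = PV*(1+r)^k - PMT*((1+r)^k - 1)/r
Growth: (1 + 0.0822)^4 = 1.371608
Accumulated factor: ((1+r)^k - 1)/r = 4.520783
Balance = $39,500.00 * 1.371608 - $9,950.46 * 4.520783
Balance = $9,194.66

$9,194.66


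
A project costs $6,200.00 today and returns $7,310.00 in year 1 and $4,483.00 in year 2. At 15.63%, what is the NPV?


Formula: NPV = C0 + C1/(1+r) + C2/(1+r)^2
Discount C1: $7,310.00 / (1 + 0.1563) = $6,321.89
Discount C2: $4,483.00 / (1 + 0.1563)^2 = $3,352.95
NPV = -$6,200.00 + $6,321.89 + $3,352.95 = $3,474.84

$3,474.84


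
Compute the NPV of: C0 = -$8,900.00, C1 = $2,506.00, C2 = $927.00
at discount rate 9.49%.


Formula: NPV = C0 + C1/(1+r) + C2/(1+r)^2
Discount C1: $2,506.00 / (1 + 0.0949) = $2,288.79
Discount C2: $927.00 / (1 + 0.0949)^2 = $773.27
NPV = -$8,900.00 + $2,288.79 + $773.27 = -$5,837.94

-$5,837.94


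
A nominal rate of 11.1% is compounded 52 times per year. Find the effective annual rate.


Formula: EAR = (1 + r/m)^m - 1
Period rate: r/m = 0.111 / 52 = 0.002135
Compounding: (1 + 0.002135)^52 = 1.117263
EAR = 1.117263 - 1 = 0.117263

0.117263


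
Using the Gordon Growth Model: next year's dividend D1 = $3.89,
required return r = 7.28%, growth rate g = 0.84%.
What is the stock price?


Formula: P = D1 / (r - g)
Spread: r - g = 0.0728 - 0.0084 = 0.0644
Substituting: P = $3.89 / 0.0644
P = $60.40

$60.40


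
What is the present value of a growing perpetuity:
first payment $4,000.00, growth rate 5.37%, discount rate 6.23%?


Formula: PV = C / (r - g)
Spread: r - g = 0.0623 - 0.0537 = 0.0086
Substituting: PV = $4,000.00 / 0.0086
PV = $465,116.28

$465,116.28


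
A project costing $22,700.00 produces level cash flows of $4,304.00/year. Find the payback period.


Formula: Payback = investment / annual cash flow
Substituting: Payback = $22,700.00 / $4,304.00
Payback = 5.2742 years

5.2742 years


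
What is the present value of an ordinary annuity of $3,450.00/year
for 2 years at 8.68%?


Formula: PV = PMT * (1 - (1+r)^(-n)) / r
Discount factor: (1 + 0.0868)^(-2) = 0.846644
Bracket: 1 - 0.846644 = 0.153356
PV = $3,450.00 * 0.153356 / 0.0868 = $6,095.38

$6,095.38


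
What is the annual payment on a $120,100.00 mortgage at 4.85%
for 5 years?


Formula: PMT = PV * r / (1 - (1+r)^(-n))
Denominator: 1 - (1 + 0.0485)^(-5) = 0.210853
Numerator: $120,100.00 * 0.0485 = 5824.85
PMT = 5824.85 / 0.210853 = $27,625.15

$27,625.15


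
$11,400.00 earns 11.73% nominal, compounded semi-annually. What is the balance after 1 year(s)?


Formula: FV = P * (1 + r/m)^(m*t)
Period rate: r/m = 0.1173 / 2 = 0.05865
Total periods: m*t = 2 * 1 = 2
Growth factor: (1 + 0.05865)^2 = 1.12074
FV = $11,400.00 * 1.12074 = $12,776.43

$12,776.43


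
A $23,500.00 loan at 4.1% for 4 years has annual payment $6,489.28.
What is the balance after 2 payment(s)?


Formula: Balance = PV*(1+r)^k - PMT*((1+r)^k - 1)/r
Growth: (1 + 0.041)^2 = 1.083681
Accumulated factor: ((1+r)^k - 1)/r = 2.041
Balance = $23,500.00 * 1.083681 - $6,489.28 * 2.041
Balance = $12,221.88

$12,221.88


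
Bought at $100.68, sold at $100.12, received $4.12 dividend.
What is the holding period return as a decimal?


Formula: HPR = (P1 - P0 + D) / P0
Gain: $100.12 - $100.68 + $4.12 = $3.56
HPR = $3.56 / $100.68 = 0.0354

0.0354


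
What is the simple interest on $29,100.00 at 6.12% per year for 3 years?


Formula: I = P * r * t
Substituting: I = $29,100.00 * 0.0612 * 3
Step: I = $29,100.00 * 0.1836
I = $5,342.76

$5,342.76


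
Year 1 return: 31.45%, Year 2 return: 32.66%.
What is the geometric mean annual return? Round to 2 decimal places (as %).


Formula: Geometric mean = ((1+r1)*(1+r2))^(1/2) - 1
Product: (1 + 0.3145) * (1 + 0.3266) = 1.3145 * 1.3266 = 1.743816
Square root: 1.743816^0.5 = 1.320536
Geometric mean = 1.320536 - 1 = 0.320536
As percentage: 32.05%

32.05%


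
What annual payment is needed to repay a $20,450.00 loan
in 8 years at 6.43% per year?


Formula: PMT = PV * r / (1 - (1+r)^(-n))
Denominator: 1 - (1 + 0.0643)^(-8) = 0.392582
Numerator: $20,450.00 * 0.0643 = 1314.935
PMT = 1314.935 / 0.392582 = $3,349.45

$3,349.45


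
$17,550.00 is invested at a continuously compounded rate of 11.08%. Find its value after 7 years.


Formula: FV = P * e^(r*t)
Exponent: r*t = 0.1108 * 7 = 0.7756
e^(0.7756) = 2.171895
FV = $17,550.00 * 2.171895 = $38,116.76

$38,116.76


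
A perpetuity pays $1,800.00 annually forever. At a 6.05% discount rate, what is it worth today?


Formula: PV = C / r
Substituting: PV = $1,800.00 / 0.0605
PV = $29,752.07

$29,752.07


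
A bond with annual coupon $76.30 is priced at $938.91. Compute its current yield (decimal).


Formula: Current yield = annual coupon / price
Substituting: CY = $76.30 / $938.91
CY = 0.081264

0.081264


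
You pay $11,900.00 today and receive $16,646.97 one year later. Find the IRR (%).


Formula: IRR = C1/C0 - 1
Substituting: IRR = $16,646.97 / $11,900.00 - 1
Ratio: 1.398905 - 1 = 0.398905
IRR = 39.8905%

39.8905%


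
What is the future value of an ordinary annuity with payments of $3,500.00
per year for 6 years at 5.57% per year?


Formula: FV = PMT * ((1+r)^n - 1) / r
Growth factor: (1 + 0.0557)^6 = 1.384341
Numerator: 1.384341 - 1 = 0.384341
FV = $3,500.00 * 0.384341 / 0.0557 = $24,150.70

$24,150.70


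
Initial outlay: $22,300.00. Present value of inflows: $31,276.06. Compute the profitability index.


Formula: PI = PV(cash flows) / initial investment
Substituting: PI = $31,276.06 / $22,300.00
PI = 1.4025

1.4025


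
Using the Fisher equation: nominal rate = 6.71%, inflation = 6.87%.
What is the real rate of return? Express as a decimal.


Formula: (1 + r_real) = (1 + r_nom) / (1 + inflation)
Substituting: (1 + r_real) = 1.0671 / 1.0687
(1 + r_real) = 0.998503
r_real = 0.998503 - 1 = -0.001497

-0.001497


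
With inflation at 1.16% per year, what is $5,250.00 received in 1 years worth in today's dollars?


Formula: Real value = nominal / (1 + inflation)^years
Price level: (1 + 0.0116)^1 = 1.0116
Real value = $5,250.00 / 1.0116 = $5,189.80

$5,189.80


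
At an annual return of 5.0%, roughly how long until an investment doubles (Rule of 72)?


Formula: Years ≈ 72 / r
Substituting: Years ≈ 72 / 5.0
Years ≈ 14.4

14.4 years


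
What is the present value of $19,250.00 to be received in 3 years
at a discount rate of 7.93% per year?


Formula: PV = FV / (1 + r)^n
Substituting: PV = $19,250.00 / (1 + 0.0793)^3
Discount factor: (1.0793)^3 = 1.257264
PV = $19,250.00 / 1.257264 = $15,311.02

$15,311.02


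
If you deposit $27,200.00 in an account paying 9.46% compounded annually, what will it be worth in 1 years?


Formula: FV = P * (1 + r)^n
Substituting: FV = $27,200.00 * (1 + 0.0946)^1
Growth factor: (1.0946)^1 = 1.0946
FV = $27,200.00 * 1.0946 = $29,773.12

$29,773.12


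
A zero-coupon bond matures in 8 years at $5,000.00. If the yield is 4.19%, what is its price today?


Formula: Price = FV / (1 + r)^n
Substituting: Price = $5,000.00 / (1 + 0.0419)^8
Discount factor: (1.0419)^8 = 1.3887
Price = $5,000.00 / 1.3887 = $3,600.49

$3,600.49


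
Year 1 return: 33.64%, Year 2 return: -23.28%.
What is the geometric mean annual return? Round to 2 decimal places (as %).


Formula: Geometric mean = ((1+r1)*(1+r2))^(1/2) - 1
Product: (1 + 0.3364) * (1 + -0.2328) = 1.3364 * 0.7672 = 1.025286
Square root: 1.025286^0.5 = 1.012564
Geometric mean = 1.012564 - 1 = 0.012564
As percentage: 1.26%

1.26%


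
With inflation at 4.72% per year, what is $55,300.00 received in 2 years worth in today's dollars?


Formula: Real value = nominal / (1 + inflation)^years
Price level: (1 + 0.0472)^2 = 1.096628
Real value = $55,300.00 / 1.096628 = $50,427.32

$50,427.32


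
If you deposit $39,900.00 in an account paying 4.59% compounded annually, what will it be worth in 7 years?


Formula: FV = P * (1 + r)^n
Substituting: FV = $39,900.00 * (1 + 0.0459)^7
Growth factor: (1.0459)^7 = 1.369087
FV = $39,900.00 * 1.369087 = $54,626.58

$54,626.58


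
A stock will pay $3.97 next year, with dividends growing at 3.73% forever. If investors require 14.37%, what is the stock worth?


Formula: P = D1 / (r - g)
Spread: r - g = 0.1437 - 0.0373 = 0.1064
Substituting: P = $3.97 / 0.1064
P = $37.31

$37.31


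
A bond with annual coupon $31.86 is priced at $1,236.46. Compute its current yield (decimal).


Formula: Current yield = annual coupon / price
Substituting: CY = $31.86 / $1,236.46
CY = 0.025767

0.025767


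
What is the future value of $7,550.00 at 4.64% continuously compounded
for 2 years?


Formula: FV = P * e^(r*t)
Exponent: r*t = 0.0464 * 2 = 0.0928
e^(0.0928) = 1.097242
FV = $7,550.00 * 1.097242 = $8,284.18

$8,284.18


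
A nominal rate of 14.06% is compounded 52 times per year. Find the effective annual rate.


Formula: EAR = (1 + r/m)^m - 1
Period rate: r/m = 0.1406 / 52 = 0.002704
Compounding: (1 + 0.002704)^52 = 1.150746
EAR = 1.150746 - 1 = 0.150746

0.150746


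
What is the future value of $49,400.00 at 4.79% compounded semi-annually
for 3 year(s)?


Formula: FV = P * (1 + r/m)^(m*t)
Period rate: r/m = 0.0479 / 2 = 0.02395
Total periods: m*t = 2 * 3 = 6
Growth factor: (1 + 0.02395)^6 = 1.152584
FV = $49,400.00 * 1.152584 = $56,937.64

$56,937.64


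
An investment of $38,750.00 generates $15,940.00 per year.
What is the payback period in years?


Formula: Payback = investment / annual cash flow
Substituting: Payback = $38,750.00 / $15,940.00
Payback = 2.431 years

2.431 years


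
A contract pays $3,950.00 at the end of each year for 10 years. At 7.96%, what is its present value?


Formula: PV = PMT * (1 - (1+r)^(-n)) / r
Discount factor: (1 + 0.0796)^(-10) = 0.464913
Bracket: 1 - 0.464913 = 0.535087
PV = $3,950.00 * 0.535087 / 0.0796 = $26,552.71

$26,552.71


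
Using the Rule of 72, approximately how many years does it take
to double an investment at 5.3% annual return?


Formula: Years ≈ 72 / r
Substituting: Years ≈ 72 / 5.3
Years ≈ 13.6

13.6 years


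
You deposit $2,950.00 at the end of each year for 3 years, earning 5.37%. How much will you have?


Formula: FV = PMT * ((1+r)^n - 1) / r
Growth factor: (1 + 0.0537)^3 = 1.169906
Numerator: 1.169906 - 1 = 0.169906
FV = $2,950.00 * 0.169906 / 0.0537 = $9,333.75

$9,333.75


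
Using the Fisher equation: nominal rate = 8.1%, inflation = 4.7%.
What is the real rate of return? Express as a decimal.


Formula: (1 + r_real) = (1 + r_nom) / (1 + inflation)
Substituting: (1 + r_real) = 1.081 / 1.047
(1 + r_real) = 1.032474
r_real = 1.032474 - 1 = 0.032474

0.032474


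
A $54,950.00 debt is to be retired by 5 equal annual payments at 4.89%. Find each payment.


Formula: PMT = PV * r / (1 - (1+r)^(-n))
Denominator: 1 - (1 + 0.0489)^(-5) = 0.212357
Numerator: $54,950.00 * 0.0489 = 2687.055
PMT = 2687.055 / 0.212357 = $12,653.50

$12,653.50


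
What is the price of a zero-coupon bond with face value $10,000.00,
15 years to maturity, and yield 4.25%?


Formula: Price = FV / (1 + r)^n
Substituting: Price = $10,000.00 / (1 + 0.0425)^15
Discount factor: (1.0425)^15 = 1.866986
Price = $10,000.00 / 1.866986 = $5,356.23

$5,356.23


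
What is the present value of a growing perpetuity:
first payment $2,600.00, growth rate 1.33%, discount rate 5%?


Formula: PV = C / (r - g)
Spread: r - g = 0.05 - 0.0133 = 0.0367
Substituting: PV = $2,600.00 / 0.0367
PV = $70,844.69

$70,844.69


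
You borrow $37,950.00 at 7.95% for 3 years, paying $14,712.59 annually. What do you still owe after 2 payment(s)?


Formula: Balance = PV*(1+r)^k - PMT*((1+r)^k - 1)/r
Growth: (1 + 0.0795)^2 = 1.16532
Accumulated factor: ((1+r)^k - 1)/r = 2.0795
Balance = $37,950.00 * 1.16532 - $14,712.59 * 2.0795
Balance = $13,629.07

$13,629.07


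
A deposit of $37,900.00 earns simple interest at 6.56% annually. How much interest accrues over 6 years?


Formula: I = P * r * t
Substituting: I = $37,900.00 * 0.0656 * 6
Step: I = $37,900.00 * 0.3936
I = $14,917.44

$14,917.44


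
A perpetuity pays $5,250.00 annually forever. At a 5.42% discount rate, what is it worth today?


Formula: PV = C / r
Substituting: PV = $5,250.00 / 0.0542
PV = $96,863.47

$96,863.47


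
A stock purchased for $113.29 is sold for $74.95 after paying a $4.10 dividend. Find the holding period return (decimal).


Formula: HPR = (P1 - P0 + D) / P0
Gain: $74.95 - $113.29 + $4.10 = -$34.24
HPR = -$34.24 / $113.29 = -0.3022

-0.3022


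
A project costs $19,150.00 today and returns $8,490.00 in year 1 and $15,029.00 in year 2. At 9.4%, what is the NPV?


Formula: NPV = C0 + C1/(1+r) + C2/(1+r)^2
Discount C1: $8,490.00 / (1 + 0.094) = $7,760.51
Discount C2: $15,029.00 / (1 + 0.094)^2 = $12,557.28
NPV = -$19,150.00 + $7,760.51 + $12,557.28 = $1,167.79

$1,167.79


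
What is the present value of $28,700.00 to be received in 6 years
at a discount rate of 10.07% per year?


Formula: PV = FV / (1 + r)^n
Substituting: PV = $28,700.00 / (1 + 0.1007)^6
Discount factor: (1.1007)^6 = 1.778336
PV = $28,700.00 / 1.778336 = $16,138.68

$16,138.68


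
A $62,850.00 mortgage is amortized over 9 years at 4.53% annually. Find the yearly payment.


Formula: PMT = PV * r / (1 - (1+r)^(-n))
Denominator: 1 - (1 + 0.0453)^(-9) = 0.328832
Numerator: $62,850.00 * 0.0453 = 2847.105
PMT = 2847.105 / 0.328832 = $8,658.24

$8,658.24


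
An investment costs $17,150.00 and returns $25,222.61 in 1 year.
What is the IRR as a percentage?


Formula: IRR = C1/C0 - 1
Substituting: IRR = $25,222.61 / $17,150.00 - 1
Ratio: 1.470706 - 1 = 0.470706
IRR = 47.0706%

47.0706%


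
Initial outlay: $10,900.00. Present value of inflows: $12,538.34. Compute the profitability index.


Formula: PI = PV(cash flows) / initial investment
Substituting: PI = $12,538.34 / $10,900.00
PI = 1.1503

1.1503


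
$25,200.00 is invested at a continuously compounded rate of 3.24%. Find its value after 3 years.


Formula: FV = P * e^(r*t)
Exponent: r*t = 0.0324 * 3 = 0.0972
e^(0.0972) = 1.102081
FV = $25,200.00 * 1.102081 = $27,772.44

$27,772.44


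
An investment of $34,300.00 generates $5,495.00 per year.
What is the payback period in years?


Formula: Payback = investment / annual cash flow
Substituting: Payback = $34,300.00 / $5,495.00
Payback = 6.242 years

6.242 years


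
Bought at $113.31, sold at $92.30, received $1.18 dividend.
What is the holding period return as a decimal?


Formula: HPR = (P1 - P0 + D) / P0
Gain: $92.30 - $113.31 + $1.18 = -$19.83
HPR = -$19.83 / $113.31 = -0.175

-0.175


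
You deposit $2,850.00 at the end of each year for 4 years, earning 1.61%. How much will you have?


Formula: FV = PMT * ((1+r)^n - 1) / r
Growth factor: (1 + 0.0161)^4 = 1.065972
Numerator: 1.065972 - 1 = 0.065972
FV = $2,850.00 * 0.065972 / 0.0161 = $11,678.28

$11,678.28


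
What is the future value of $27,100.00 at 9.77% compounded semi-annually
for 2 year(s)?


Formula: FV = P * (1 + r/m)^(m*t)
Period rate: r/m = 0.0977 / 2 = 0.04885
Total periods: m*t = 2 * 2 = 4
Growth factor: (1 + 0.04885)^4 = 1.21019
FV = $27,100.00 * 1.21019 = $32,796.15

$32,796.15


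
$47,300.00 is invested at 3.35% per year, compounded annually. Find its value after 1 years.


Formula: FV = P * (1 + r)^n
Substituting: FV = $47,300.00 * (1 + 0.0335)^1
Growth factor: (1.0335)^1 = 1.0335
FV = $47,300.00 * 1.0335 = $48,884.55

$48,884.55


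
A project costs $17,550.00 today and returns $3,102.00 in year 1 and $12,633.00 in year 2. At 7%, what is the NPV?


Formula: NPV = C0 + C1/(1+r) + C2/(1+r)^2
Discount C1: $3,102.00 / (1 + 0.07) = $2,899.07
Discount C2: $12,633.00 / (1 + 0.07)^2 = $11,034.15
NPV = -$17,550.00 + $2,899.07 + $11,034.15 = -$3,616.78

-$3,616.78


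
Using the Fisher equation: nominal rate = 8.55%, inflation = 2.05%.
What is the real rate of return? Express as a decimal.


Formula: (1 + r_real) = (1 + r_nom) / (1 + inflation)
Substituting: (1 + r_real) = 1.0855 / 1.0205
(1 + r_real) = 1.063694
r_real = 1.063694 - 1 = 0.063694

0.063694


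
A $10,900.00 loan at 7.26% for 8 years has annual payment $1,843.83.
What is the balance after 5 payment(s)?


Formula: Balance = PV*(1+r)^k - PMT*((1+r)^k - 1)/r
Growth: (1 + 0.0726)^5 = 1.419675
Accumulated factor: ((1+r)^k - 1)/r = 5.780649
Balance = $10,900.00 * 1.419675 - $1,843.83 * 5.780649
Balance = $4,815.93

$4,815.93


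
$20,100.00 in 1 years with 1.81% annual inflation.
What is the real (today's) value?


Formula: Real value = nominal / (1 + inflation)^years
Price level: (1 + 0.0181)^1 = 1.0181
Real value = $20,100.00 / 1.0181 = $19,742.66

$19,742.66


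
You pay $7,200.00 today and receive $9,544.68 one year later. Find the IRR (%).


Formula: IRR = C1/C0 - 1
Substituting: IRR = $9,544.68 / $7,200.00 - 1
Ratio: 1.32565 - 1 = 0.32565
IRR = 32.565%

32.565%


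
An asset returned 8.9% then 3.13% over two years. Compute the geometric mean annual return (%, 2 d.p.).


Formula: Geometric mean = ((1+r1)*(1+r2))^(1/2) - 1
Product: (1 + 0.089) * (1 + 0.0313) = 1.089 * 1.0313 = 1.123086
Square root: 1.123086^0.5 = 1.059757
Geometric mean = 1.059757 - 1 = 0.059757
As percentage: 5.98%

5.98%


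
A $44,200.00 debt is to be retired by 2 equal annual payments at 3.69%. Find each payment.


Formula: PMT = PV * r / (1 - (1+r)^(-n))
Denominator: 1 - (1 + 0.0369)^(-2) = 0.069907
Numerator: $44,200.00 * 0.0369 = 1630.98
PMT = 1630.98 / 0.069907 = $23,330.62

$23,330.62


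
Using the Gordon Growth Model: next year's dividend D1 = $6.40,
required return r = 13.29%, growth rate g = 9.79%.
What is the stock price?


Formula: P = D1 / (r - g)
Spread: r - g = 0.1329 - 0.0979 = 0.035
Substituting: P = $6.40 / 0.035
P = $182.86

$182.86


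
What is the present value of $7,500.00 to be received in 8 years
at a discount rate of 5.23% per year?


Formula: PV = FV / (1 + r)^n
Substituting: PV = $7,500.00 / (1 + 0.0523)^8
Discount factor: (1.0523)^8 = 1.503545
PV = $7,500.00 / 1.503545 = $4,988.21

$4,988.21


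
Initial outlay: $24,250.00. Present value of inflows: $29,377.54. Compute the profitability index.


Formula: PI = PV(cash flows) / initial investment
Substituting: PI = $29,377.54 / $24,250.00
PI = 1.2114

1.2114


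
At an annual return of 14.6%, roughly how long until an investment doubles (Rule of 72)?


Formula: Years ≈ 72 / r
Substituting: Years ≈ 72 / 14.6
Years ≈ 4.9

4.9 years


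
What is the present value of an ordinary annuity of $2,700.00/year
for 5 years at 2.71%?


Formula: PV = PMT * (1 - (1+r)^(-n)) / r
Discount factor: (1 + 0.0271)^(-5) = 0.874856
Bracket: 1 - 0.874856 = 0.125144
PV = $2,700.00 * 0.125144 / 0.0271 = $12,468.27

$12,468.27


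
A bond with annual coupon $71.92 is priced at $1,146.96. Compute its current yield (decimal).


Formula: Current yield = annual coupon / price
Substituting: CY = $71.92 / $1,146.96
CY = 0.062705

0.062705


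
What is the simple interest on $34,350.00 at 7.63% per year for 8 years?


Formula: I = P * r * t
Substituting: I = $34,350.00 * 0.0763 * 8
Step: I = $34,350.00 * 0.6104
I = $20,967.24

$20,967.24


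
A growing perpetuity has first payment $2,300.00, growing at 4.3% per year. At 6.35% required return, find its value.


Formula: PV = C / (r - g)
Spread: r - g = 0.0635 - 0.043 = 0.0205
Substituting: PV = $2,300.00 / 0.0205
PV = $112,195.12

$112,195.12


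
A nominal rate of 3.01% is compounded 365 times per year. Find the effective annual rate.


Formula: EAR = (1 + r/m)^m - 1
Period rate: r/m = 0.0301 / 365 = 8.2e-05
Compounding: (1 + 8.2e-05)^365 = 1.030556
EAR = 1.030556 - 1 = 0.030556

0.030556


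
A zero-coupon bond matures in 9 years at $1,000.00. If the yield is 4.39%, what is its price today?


Formula: Price = FV / (1 + r)^n
Substituting: Price = $1,000.00 / (1 + 0.0439)^9
Discount factor: (1.0439)^9 = 1.472075
Price = $1,000.00 / 1.472075 = $679.31

$679.31


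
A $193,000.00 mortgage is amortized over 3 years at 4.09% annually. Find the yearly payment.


Formula: PMT = PV * r / (1 - (1+r)^(-n))
Denominator: 1 - (1 + 0.0409)^(-3) = 0.113308
Numerator: $193,000.00 * 0.0409 = 7893.7
PMT = 7893.7 / 0.113308 = $69,666.10

$69,666.10


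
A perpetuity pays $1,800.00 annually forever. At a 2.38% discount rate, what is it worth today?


Formula: PV = C / r
Substituting: PV = $1,800.00 / 0.0238
PV = $75,630.25

$75,630.25


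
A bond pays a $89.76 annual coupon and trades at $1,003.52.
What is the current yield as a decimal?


Formula: Current yield = annual coupon / price
Substituting: CY = $89.76 / $1,003.52
CY = 0.089445

0.089445


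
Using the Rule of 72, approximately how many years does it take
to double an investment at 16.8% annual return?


Formula: Years ≈ 72 / r
Substituting: Years ≈ 72 / 16.8
Years ≈ 4.3

4.3 years


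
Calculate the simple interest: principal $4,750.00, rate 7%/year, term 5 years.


Formula: I = P * r * t
Substituting: I = $4,750.00 * 0.07 * 5
Step: I = $4,750.00 * 0.35
I = $1,662.50

$1,662.50


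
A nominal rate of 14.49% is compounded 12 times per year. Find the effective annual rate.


Formula: EAR = (1 + r/m)^m - 1
Period rate: r/m = 0.1449 / 12 = 0.012075
Compounding: (1 + 0.012075)^12 = 1.154921
EAR = 1.154921 - 1 = 0.154921

0.154921


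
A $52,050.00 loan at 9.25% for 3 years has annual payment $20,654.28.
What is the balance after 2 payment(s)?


Formula: Balance = PV*(1+r)^k - PMT*((1+r)^k - 1)/r
Growth: (1 + 0.0925)^2 = 1.193556
Accumulated factor: ((1+r)^k - 1)/r = 2.0925
Balance = $52,050.00 * 1.193556 - $20,654.28 * 2.0925
Balance = $18,905.52

$18,905.52


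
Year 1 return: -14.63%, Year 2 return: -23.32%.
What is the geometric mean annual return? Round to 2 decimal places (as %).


Formula: Geometric mean = ((1+r1)*(1+r2))^(1/2) - 1
Product: (1 + -0.1463) * (1 + -0.2332) = 0.8537 * 0.7668 = 0.654617
Square root: 0.654617^0.5 = 0.809084
Geometric mean = 0.809084 - 1 = -0.190916
As percentage: -19.09%

-19.09%


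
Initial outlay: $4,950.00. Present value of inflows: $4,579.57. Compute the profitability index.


Formula: PI = PV(cash flows) / initial investment
Substituting: PI = $4,579.57 / $4,950.00
PI = 0.9252

0.9252


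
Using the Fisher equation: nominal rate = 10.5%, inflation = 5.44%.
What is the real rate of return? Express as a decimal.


Formula: (1 + r_real) = (1 + r_nom) / (1 + inflation)
Substituting: (1 + r_real) = 1.105 / 1.0544
(1 + r_real) = 1.047989
r_real = 1.047989 - 1 = 0.047989

0.047989


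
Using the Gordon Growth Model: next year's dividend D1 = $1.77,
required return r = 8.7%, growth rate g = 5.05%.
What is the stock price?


Formula: P = D1 / (r - g)
Spread: r - g = 0.087 - 0.0505 = 0.0365
Substituting: P = $1.77 / 0.0365
P = $48.49

$48.49


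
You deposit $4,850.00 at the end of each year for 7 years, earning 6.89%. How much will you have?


Formula: FV = PMT * ((1+r)^n - 1) / r
Growth factor: (1 + 0.0689)^7 = 1.594261
Numerator: 1.594261 - 1 = 0.594261
FV = $4,850.00 * 0.594261 / 0.0689 = $41,831.17

$41,831.17


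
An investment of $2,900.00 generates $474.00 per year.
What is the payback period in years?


Formula: Payback = investment / annual cash flow
Substituting: Payback = $2,900.00 / $474.00
Payback = 6.1181 years

6.1181 years


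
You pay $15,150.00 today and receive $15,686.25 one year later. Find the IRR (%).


Formula: IRR = C1/C0 - 1
Substituting: IRR = $15,686.25 / $15,150.00 - 1
Ratio: 1.035396 - 1 = 0.035396
IRR = 3.5396%

3.5396%


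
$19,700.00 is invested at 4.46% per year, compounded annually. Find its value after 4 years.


Formula: FV = P * (1 + r)^n
Substituting: FV = $19,700.00 * (1 + 0.0446)^4
Growth factor: (1.0446)^4 = 1.190694
FV = $19,700.00 * 1.190694 = $23,456.67

$23,456.67


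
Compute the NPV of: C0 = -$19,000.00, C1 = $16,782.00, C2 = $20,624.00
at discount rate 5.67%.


Formula: NPV = C0 + C1/(1+r) + C2/(1+r)^2
Discount C1: $16,782.00 / (1 + 0.0567) = $15,881.52
Discount C2: $20,624.00 / (1 + 0.0567)^2 = $18,470.11
NPV = -$19,000.00 + $15,881.52 + $18,470.11 = $15,351.63

$15,351.63


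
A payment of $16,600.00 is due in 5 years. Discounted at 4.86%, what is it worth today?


Formula: PV = FV / (1 + r)^n
Substituting: PV = $16,600.00 / (1 + 0.0486)^5
Discount factor: (1.0486)^5 = 1.267796
PV = $16,600.00 / 1.267796 = $13,093.59

$13,093.59


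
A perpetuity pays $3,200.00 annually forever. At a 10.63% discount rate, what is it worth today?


Formula: PV = C / r
Substituting: PV = $3,200.00 / 0.1063
PV = $30,103.48

$30,103.48


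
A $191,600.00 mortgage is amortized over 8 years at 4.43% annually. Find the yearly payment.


Formula: PMT = PV * r / (1 - (1+r)^(-n))
Denominator: 1 - (1 + 0.0443)^(-8) = 0.293035
Numerator: $191,600.00 * 0.0443 = 8487.88
PMT = 8487.88 / 0.293035 = $28,965.39

$28,965.39


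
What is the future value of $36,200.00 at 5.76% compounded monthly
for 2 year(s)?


Formula: FV = P * (1 + r/m)^(m*t)
Period rate: r/m = 0.0576 / 12 = 0.0048
Total periods: m*t = 12 * 2 = 24
Growth factor: (1 + 0.0048)^24 = 1.121789
FV = $36,200.00 * 1.121789 = $40,608.75

$40,608.75


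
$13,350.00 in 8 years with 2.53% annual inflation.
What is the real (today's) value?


Formula: Real value = nominal / (1 + inflation)^years
Price level: (1 + 0.0253)^8 = 1.221259
Real value = $13,350.00 / 1.221259 = $10,931.35

$10,931.35


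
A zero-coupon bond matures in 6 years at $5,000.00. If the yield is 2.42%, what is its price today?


Formula: Price = FV / (1 + r)^n
Substituting: Price = $5,000.00 / (1 + 0.0242)^6
Discount factor: (1.0242)^6 = 1.154273
Price = $5,000.00 / 1.154273 = $4,331.73

$4,331.73


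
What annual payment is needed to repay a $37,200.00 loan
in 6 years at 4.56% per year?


Formula: PMT = PV * r / (1 - (1+r)^(-n))
Denominator: 1 - (1 + 0.0456)^(-6) = 0.234744
Numerator: $37,200.00 * 0.0456 = 1696.32
PMT = 1696.32 / 0.234744 = $7,226.24

$7,226.24


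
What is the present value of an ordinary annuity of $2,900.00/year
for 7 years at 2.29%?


Formula: PV = PMT * (1 - (1+r)^(-n)) / r
Discount factor: (1 + 0.0229)^(-7) = 0.85343
Bracket: 1 - 0.85343 = 0.14657
PV = $2,900.00 * 0.14657 / 0.0229 = $18,561.31

$18,561.31


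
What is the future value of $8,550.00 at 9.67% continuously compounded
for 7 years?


Formula: FV = P * e^(r*t)
Exponent: r*t = 0.0967 * 7 = 0.6769
e^(0.6769) = 1.967768
FV = $8,550.00 * 1.967768 = $16,824.42

$16,824.42


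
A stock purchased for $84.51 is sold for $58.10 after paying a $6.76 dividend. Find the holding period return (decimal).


Formula: HPR = (P1 - P0 + D) / P0
Gain: $58.10 - $84.51 + $6.76 = -$19.65
HPR = -$19.65 / $84.51 = -0.2325

-0.2325


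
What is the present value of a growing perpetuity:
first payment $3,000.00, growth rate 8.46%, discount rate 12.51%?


Formula: PV = C / (r - g)
Spread: r - g = 0.1251 - 0.0846 = 0.0405
Substituting: PV = $3,000.00 / 0.0405
PV = $74,074.07

$74,074.07


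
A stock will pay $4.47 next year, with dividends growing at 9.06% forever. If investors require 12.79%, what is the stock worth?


Formula: P = D1 / (r - g)
Spread: r - g = 0.1279 - 0.0906 = 0.0373
Substituting: P = $4.47 / 0.0373
P = $119.84

$119.84


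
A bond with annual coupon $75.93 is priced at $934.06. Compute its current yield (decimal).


Formula: Current yield = annual coupon / price
Substituting: CY = $75.93 / $934.06
CY = 0.08129

0.08129


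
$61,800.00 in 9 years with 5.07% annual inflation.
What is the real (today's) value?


Formula: Real value = nominal / (1 + inflation)^years
Price level: (1 + 0.0507)^9 = 1.560661
Real value = $61,800.00 / 1.560661 = $39,598.60

$39,598.60


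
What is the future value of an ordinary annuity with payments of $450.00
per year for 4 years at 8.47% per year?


Formula: FV = PMT * ((1+r)^n - 1) / r
Growth factor: (1 + 0.0847)^4 = 1.384327
Numerator: 1.384327 - 1 = 0.384327
FV = $450.00 * 0.384327 / 0.0847 = $2,041.88

$2,041.88


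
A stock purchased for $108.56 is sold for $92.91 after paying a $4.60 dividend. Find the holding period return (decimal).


Formula: HPR = (P1 - P0 + D) / P0
Gain: $92.91 - $108.56 + $4.60 = -$11.05
HPR = -$11.05 / $108.56 = -0.1018

-0.1018
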